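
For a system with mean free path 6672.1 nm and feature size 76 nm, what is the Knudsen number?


Knudsen number Kn = lambda / L
Kn = 6672.1 / 76
Kn = 87.7908

87.7908


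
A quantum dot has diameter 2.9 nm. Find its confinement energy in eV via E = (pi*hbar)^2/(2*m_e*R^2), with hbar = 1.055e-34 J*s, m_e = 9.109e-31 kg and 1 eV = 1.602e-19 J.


Radius R = 2.9/2 = 1.45 nm = 1.45e-09 m
E = (pi * 1.055e-34)^2 / (2 * 9.109e-31 * (1.45e-09)^2)
E(J) = 2.86793e-20
E = E(J) / 1.602e-19 = 0.179 eV

0.179


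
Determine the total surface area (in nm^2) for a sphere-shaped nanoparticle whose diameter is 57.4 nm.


Radius r = 57.4/2 = 28.7 nm
Surface area SA = 4 * pi * r^2
SA = 4 * pi * (28.7)^2
SA = 10350.79 nm^2

10350.79


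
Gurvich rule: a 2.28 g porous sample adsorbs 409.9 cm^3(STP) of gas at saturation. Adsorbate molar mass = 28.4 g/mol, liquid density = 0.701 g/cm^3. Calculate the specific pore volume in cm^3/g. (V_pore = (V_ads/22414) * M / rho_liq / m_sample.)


Moles adsorbed n = V_ads / 22414 = 409.9 / 22414 = 1.828768e-02 mol
Liquid volume V_liq = n * M / rho_liq = 1.828768e-02 * 28.4 / 0.701 = 0.74090 cm^3
Specific pore volume V_pore = V_liq / m_sample = 0.74090 / 2.28
V_pore = 0.325 cm^3/g

0.325


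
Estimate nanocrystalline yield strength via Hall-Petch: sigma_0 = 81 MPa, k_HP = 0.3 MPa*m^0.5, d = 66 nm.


d = 66 nm = 6.6e-08 m
sqrt(d) = 0.0002569047
Hall-Petch contribution = k / sqrt(d) = 0.3 / 0.0002569047 = 1167.7 MPa
sigma = sigma_0 + k/sqrt(d) = 81 + 1167.7 = 1248.7 MPa

1248.7


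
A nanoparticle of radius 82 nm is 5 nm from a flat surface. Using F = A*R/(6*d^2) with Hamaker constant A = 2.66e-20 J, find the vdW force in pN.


Convert to SI: R = 82 nm = 8.2e-08 m, d = 5 nm = 5e-09 m
F = A * R / (6 * d^2)
F = 2.66e-20 * 8.2e-08 / (6 * (5e-09)^2)
F = 1.45413e-11 N = 14.541 pN

14.541


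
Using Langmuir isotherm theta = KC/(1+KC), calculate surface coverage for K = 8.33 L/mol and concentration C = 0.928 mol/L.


Langmuir isotherm: theta = K*C / (1 + K*C)
K*C = 8.33 * 0.928 = 7.73024
theta = 7.73024 / (1 + 7.73024) = 7.73024 / 8.73024
theta = 0.8855

0.8855


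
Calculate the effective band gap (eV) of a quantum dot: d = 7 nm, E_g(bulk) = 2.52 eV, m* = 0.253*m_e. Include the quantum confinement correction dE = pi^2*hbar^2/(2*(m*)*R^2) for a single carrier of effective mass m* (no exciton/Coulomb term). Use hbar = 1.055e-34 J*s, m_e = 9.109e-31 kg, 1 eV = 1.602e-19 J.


Radius R = 7/2 nm = 3.5e-09 m
Confinement energy dE = pi^2 * hbar^2 / (2 * m_eff * m_e * R^2)
dE = pi^2 * (1.055e-34)^2 / (2 * 0.253 * 9.109e-31 * (3.5e-09)^2) J, divided by 1.602e-19 J/eV
dE = 0.1214 eV
Total band gap = E_g(bulk) + dE = 2.52 + 0.1214 = 2.6414 eV

2.6414


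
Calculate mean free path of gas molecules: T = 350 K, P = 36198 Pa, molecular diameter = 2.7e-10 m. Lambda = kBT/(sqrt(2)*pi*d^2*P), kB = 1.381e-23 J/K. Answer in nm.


Mean free path: lambda = kB*T / (sqrt(2) * pi * d^2 * P)
lambda = 1.381e-23 * 350 / (sqrt(2) * pi * (2.7e-10)^2 * 36198)
lambda = 4.12273e-07 m
lambda = 412.27 nm

412.27


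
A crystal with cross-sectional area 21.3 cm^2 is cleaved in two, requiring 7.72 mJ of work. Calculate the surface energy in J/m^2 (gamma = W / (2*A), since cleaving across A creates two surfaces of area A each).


Convert: A = 21.3 cm^2 = 0.00213 m^2, W = 7.72 mJ = 0.00772 J
Cleaving exposes two faces of area A, so total new surface = 2*A and gamma = W / (2*A)
gamma = 0.00772 / (2 * 0.00213)
gamma = 1.812 J/m^2

1.812


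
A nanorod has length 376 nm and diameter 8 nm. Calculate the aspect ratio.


Aspect ratio AR = length / diameter
AR = 376 / 8
AR = 47.0

47.0


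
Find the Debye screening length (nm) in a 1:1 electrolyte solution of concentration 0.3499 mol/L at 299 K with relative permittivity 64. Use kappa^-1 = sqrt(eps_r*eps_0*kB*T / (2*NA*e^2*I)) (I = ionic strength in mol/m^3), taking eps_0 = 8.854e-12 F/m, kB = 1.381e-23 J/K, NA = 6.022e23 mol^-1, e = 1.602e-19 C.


Ionic strength I = 0.3499 * 1^2 * 1000 = 349.9 mol/m^3
kappa^-1 = sqrt(64 * 8.854e-12 * 1.381e-23 * 299 / (2 * 6.022e23 * (1.602e-19)^2 * 349.9))
kappa^-1 = 0.465 nm

0.465


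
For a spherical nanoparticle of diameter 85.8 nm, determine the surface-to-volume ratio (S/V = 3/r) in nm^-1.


Radius r = 85.8/2 = 42.9 nm
S/V = 3 / r = 3 / 42.9
S/V = 0.0699 nm^-1

0.0699


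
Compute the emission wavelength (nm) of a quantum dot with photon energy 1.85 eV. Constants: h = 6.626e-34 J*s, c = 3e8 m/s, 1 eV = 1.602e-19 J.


Convert energy: E = 1.85 eV = 1.85 * 1.602e-19 = 2.9637e-19 J
lambda = h*c / E = 6.626e-34 * 3e8 / 2.9637e-19
lambda = 6.70716e-07 m = 670.7 nm

670.7


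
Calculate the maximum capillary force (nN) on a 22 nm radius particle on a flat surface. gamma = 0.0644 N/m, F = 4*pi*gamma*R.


Convert radius: R = 22 nm = 2.2e-08 m
F = 4 * pi * gamma * R
F = 4 * pi * 0.0644 * 2.2e-08
F = 1.7804e-08 N = 17.804 nN

17.804


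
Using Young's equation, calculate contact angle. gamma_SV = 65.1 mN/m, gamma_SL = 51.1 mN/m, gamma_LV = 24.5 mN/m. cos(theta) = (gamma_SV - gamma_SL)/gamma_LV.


cos(theta) = (gamma_SV - gamma_SL) / gamma_LV
cos(theta) = (65.1 - 51.1) / 24.5
cos(theta) = 0.571429
theta = arccos(0.571429) = 55.15 degrees

55.15


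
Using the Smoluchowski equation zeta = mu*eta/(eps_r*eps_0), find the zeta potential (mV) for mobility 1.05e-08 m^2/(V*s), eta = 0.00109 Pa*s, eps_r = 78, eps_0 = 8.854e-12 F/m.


Smoluchowski equation: zeta = mu * eta / (eps_r * eps_0)
zeta = 1.05e-08 * 0.00109 / (78 * 8.854e-12)
zeta = 0.016572 V = 16.57 mV

16.57


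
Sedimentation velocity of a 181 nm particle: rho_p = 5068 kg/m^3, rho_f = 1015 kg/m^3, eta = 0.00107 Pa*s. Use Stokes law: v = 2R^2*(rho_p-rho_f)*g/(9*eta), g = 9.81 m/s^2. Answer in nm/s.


Radius R = 181/2 nm = 9.05e-08 m
Density difference = 5068 - 1015 = 4053 kg/m^3
v = 2 * R^2 * (rho_p - rho_f) * g / (9 * eta)
v = 2 * (9.05e-08)^2 * 4053 * 9.81 / (9 * 0.00107)
v = 6.76311e-08 m/s = 67.6311 nm/s

67.6311


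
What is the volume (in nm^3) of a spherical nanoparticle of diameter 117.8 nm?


Radius r = 117.8/2 = 58.9 nm
Volume V = (4/3) * pi * r^3
V = (4/3) * pi * (58.9)^3
V = 855922.6 nm^3

855922.6


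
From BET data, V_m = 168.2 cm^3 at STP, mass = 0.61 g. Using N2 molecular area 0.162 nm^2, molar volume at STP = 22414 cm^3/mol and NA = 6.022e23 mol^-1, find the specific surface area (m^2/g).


Number of moles in monolayer = V_m / 22414 = 168.2 / 22414 = 0.00750424
Number of molecules = moles * NA = 0.00750424 * 6.022e23
SA = molecules * sigma / mass
SA = (168.2 / 22414) * 6.022e23 * 0.162e-18 / 0.61
SA = 1200.1 m^2/g

1200.1


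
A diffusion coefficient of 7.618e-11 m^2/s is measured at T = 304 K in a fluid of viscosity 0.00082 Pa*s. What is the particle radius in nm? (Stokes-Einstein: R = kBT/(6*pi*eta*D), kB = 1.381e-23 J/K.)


Stokes-Einstein: R = kB*T / (6*pi*eta*D)
R = 1.381e-23 * 304 / (6 * pi * 0.00082 * 7.618e-11)
R = 3.56543e-09 m = 3.57 nm

3.57


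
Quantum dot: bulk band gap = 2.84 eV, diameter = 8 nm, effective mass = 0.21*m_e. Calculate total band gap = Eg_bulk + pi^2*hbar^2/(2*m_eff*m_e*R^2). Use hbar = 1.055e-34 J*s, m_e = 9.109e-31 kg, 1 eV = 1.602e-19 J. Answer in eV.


Radius R = 8/2 nm = 4e-09 m
Confinement energy dE = pi^2 * hbar^2 / (2 * m_eff * m_e * R^2)
dE = pi^2 * (1.055e-34)^2 / (2 * 0.21 * 9.109e-31 * (4e-09)^2) J, divided by 1.602e-19 J/eV
dE = 0.112 eV
Total band gap = E_g(bulk) + dE = 2.84 + 0.112 = 2.952 eV

2.952


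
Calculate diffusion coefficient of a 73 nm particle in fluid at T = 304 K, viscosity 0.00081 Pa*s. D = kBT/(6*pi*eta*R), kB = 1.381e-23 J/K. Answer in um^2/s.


Radius R = 73/2 = 36.5 nm = 3.65e-08 m
D = kB*T / (6*pi*eta*R)
D = 1.381e-23 * 304 / (6 * pi * 0.00081 * 3.65e-08)
D = 7.53335e-12 m^2/s = 7.533 um^2/s

7.533


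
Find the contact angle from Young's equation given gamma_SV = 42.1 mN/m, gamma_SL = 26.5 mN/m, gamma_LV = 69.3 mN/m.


cos(theta) = (gamma_SV - gamma_SL) / gamma_LV
cos(theta) = (42.1 - 26.5) / 69.3
cos(theta) = 0.225108
theta = arccos(0.225108) = 76.99 degrees

76.99


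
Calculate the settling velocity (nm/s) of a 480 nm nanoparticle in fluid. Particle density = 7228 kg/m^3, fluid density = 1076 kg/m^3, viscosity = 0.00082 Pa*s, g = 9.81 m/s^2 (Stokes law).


Radius R = 480/2 nm = 2.4e-07 m
Density difference = 7228 - 1076 = 6152 kg/m^3
v = 2 * R^2 * (rho_p - rho_f) * g / (9 * eta)
v = 2 * (2.4e-07)^2 * 6152 * 9.81 / (9 * 0.00082)
v = 9.42066e-07 m/s = 942.0663 nm/s

942.0663


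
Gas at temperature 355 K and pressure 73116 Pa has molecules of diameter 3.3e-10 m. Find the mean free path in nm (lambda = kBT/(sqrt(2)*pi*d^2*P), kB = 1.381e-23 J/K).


Mean free path: lambda = kB*T / (sqrt(2) * pi * d^2 * P)
lambda = 1.381e-23 * 355 / (sqrt(2) * pi * (3.3e-10)^2 * 73116)
lambda = 1.38585e-07 m
lambda = 138.59 nm

138.59


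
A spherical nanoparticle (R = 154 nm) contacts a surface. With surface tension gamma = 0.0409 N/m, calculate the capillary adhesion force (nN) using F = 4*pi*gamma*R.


Convert radius: R = 154 nm = 1.54e-07 m
F = 4 * pi * gamma * R
F = 4 * pi * 0.0409 * 1.54e-07
F = 7.91505e-08 N = 79.1505 nN

79.1505


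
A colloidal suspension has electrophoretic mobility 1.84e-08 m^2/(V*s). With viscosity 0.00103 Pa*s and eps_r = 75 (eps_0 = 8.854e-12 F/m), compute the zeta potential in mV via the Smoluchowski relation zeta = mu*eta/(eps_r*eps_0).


Smoluchowski equation: zeta = mu * eta / (eps_r * eps_0)
zeta = 1.84e-08 * 0.00103 / (75 * 8.854e-12)
zeta = 0.02854 V = 28.54 mV

28.54


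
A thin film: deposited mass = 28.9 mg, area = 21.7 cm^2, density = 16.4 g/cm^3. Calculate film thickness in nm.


Convert: m = 28.9 mg = 2.8900e-05 kg, A = 21.7 cm^2 = 2.1700e-03 m^2, rho = 16.4 g/cm^3 = 16400 kg/m^3
t = m / (A * rho)
t = 2.8900e-05 / (2.1700e-03 * 16400)
t = 8.1207e-07 m = 812.1 nm

812.1


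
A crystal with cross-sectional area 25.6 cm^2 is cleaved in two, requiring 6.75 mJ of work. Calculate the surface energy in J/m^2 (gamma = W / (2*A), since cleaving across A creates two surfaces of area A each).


Convert: A = 25.6 cm^2 = 0.00256 m^2, W = 6.75 mJ = 0.00675 J
Cleaving exposes two faces of area A, so total new surface = 2*A and gamma = W / (2*A)
gamma = 0.00675 / (2 * 0.00256)
gamma = 1.318 J/m^2

1.318


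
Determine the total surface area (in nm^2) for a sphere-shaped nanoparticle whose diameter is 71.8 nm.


Radius r = 71.8/2 = 35.9 nm
Surface area SA = 4 * pi * r^2
SA = 4 * pi * (35.9)^2
SA = 16195.66 nm^2

16195.66


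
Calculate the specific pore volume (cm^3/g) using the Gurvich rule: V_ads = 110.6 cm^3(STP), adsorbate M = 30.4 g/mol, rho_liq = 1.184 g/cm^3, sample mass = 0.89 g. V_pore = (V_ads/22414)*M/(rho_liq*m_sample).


Moles adsorbed n = V_ads / 22414 = 110.6 / 22414 = 4.934416e-03 mol
Liquid volume V_liq = n * M / rho_liq = 4.934416e-03 * 30.4 / 1.184 = 0.12669 cm^3
Specific pore volume V_pore = V_liq / m_sample = 0.12669 / 0.89
V_pore = 0.1424 cm^3/g

0.1424


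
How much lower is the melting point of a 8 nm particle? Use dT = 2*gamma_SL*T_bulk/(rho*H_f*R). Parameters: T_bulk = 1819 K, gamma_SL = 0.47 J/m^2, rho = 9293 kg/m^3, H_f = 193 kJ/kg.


Radius R = 8/2 = 4 nm = 4e-09 m
Convert H_f = 193 kJ/kg = 193000 J/kg
dT = 2 * gamma_SL * T_bulk / (rho * H_f * R)
dT = 2 * 0.47 * 1819 / (9293 * 193000 * 4e-09)
dT = 238.3 K

238.3


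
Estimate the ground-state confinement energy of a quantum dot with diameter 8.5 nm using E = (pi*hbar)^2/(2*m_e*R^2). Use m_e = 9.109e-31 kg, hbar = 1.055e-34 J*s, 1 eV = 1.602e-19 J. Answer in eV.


Radius R = 8.5/2 = 4.25 nm = 4.25e-09 m
E = (pi * 1.055e-34)^2 / (2 * 9.109e-31 * (4.25e-09)^2)
E(J) = 3.33831e-21
E = E(J) / 1.602e-19 = 0.0208 eV

0.0208


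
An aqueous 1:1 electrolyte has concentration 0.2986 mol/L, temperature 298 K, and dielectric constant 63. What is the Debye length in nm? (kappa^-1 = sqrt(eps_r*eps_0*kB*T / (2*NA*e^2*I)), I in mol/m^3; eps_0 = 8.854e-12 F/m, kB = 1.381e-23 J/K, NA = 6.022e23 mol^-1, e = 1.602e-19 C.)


Ionic strength I = 0.2986 * 1^2 * 1000 = 298.6 mol/m^3
kappa^-1 = sqrt(63 * 8.854e-12 * 1.381e-23 * 298 / (2 * 6.022e23 * (1.602e-19)^2 * 298.6))
kappa^-1 = 0.499 nm

0.499


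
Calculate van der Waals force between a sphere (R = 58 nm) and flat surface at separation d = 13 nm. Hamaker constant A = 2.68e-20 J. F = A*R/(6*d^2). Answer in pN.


Convert to SI: R = 58 nm = 5.8e-08 m, d = 13 nm = 1.3e-08 m
F = A * R / (6 * d^2)
F = 2.68e-20 * 5.8e-08 / (6 * (1.3e-08)^2)
F = 1.53294e-12 N = 1.533 pN

1.533


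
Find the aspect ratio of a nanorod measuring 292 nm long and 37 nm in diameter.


Aspect ratio AR = length / diameter
AR = 292 / 37
AR = 7.89

7.89


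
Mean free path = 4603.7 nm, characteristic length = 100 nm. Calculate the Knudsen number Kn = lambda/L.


Knudsen number Kn = lambda / L
Kn = 4603.7 / 100
Kn = 46.037

46.037


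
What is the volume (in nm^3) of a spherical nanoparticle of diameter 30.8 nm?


Radius r = 30.8/2 = 15.4 nm
Volume V = (4/3) * pi * r^3
V = (4/3) * pi * (15.4)^3
V = 15298.57 nm^3

15298.57


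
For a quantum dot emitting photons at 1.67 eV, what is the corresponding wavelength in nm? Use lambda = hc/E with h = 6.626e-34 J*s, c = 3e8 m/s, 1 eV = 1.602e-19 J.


Convert energy: E = 1.67 eV = 1.67 * 1.602e-19 = 2.67534e-19 J
lambda = h*c / E = 6.626e-34 * 3e8 / 2.67534e-19
lambda = 7.43008e-07 m = 743.0 nm

743.0


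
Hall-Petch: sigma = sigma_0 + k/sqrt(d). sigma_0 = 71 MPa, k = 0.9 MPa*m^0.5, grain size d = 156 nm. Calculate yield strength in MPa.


d = 156 nm = 1.56e-07 m
sqrt(d) = 0.0003949684
Hall-Petch contribution = k / sqrt(d) = 0.9 / 0.0003949684 = 2278.7 MPa
sigma = sigma_0 + k/sqrt(d) = 71 + 2278.7 = 2349.7 MPa

2349.7


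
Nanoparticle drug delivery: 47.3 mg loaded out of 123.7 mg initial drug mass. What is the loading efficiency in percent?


Drug loading efficiency = (drug loaded / drug initial) * 100
DLE = 47.3 / 123.7 * 100
DLE = 0.3824 * 100
DLE = 38.24%

38.24


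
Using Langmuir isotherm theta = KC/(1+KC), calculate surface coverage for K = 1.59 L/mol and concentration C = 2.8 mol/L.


Langmuir isotherm: theta = K*C / (1 + K*C)
K*C = 1.59 * 2.8 = 4.452
theta = 4.452 / (1 + 4.452) = 4.452 / 5.452
theta = 0.8166

0.8166


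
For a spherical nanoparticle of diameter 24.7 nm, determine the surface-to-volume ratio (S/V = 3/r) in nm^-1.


Radius r = 24.7/2 = 12.35 nm
S/V = 3 / r = 3 / 12.35
S/V = 0.2429 nm^-1

0.2429


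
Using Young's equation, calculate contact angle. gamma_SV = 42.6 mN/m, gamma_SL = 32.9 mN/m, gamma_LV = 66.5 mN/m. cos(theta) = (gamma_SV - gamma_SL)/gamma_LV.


cos(theta) = (gamma_SV - gamma_SL) / gamma_LV
cos(theta) = (42.6 - 32.9) / 66.5
cos(theta) = 0.145865
theta = arccos(0.145865) = 81.61 degrees

81.61


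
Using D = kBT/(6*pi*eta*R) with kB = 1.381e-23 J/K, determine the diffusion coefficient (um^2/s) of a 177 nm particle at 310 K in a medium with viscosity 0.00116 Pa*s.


Radius R = 177/2 = 88.5 nm = 8.85e-08 m
D = kB*T / (6*pi*eta*R)
D = 1.381e-23 * 310 / (6 * pi * 0.00116 * 8.85e-08)
D = 2.21235e-12 m^2/s = 2.212 um^2/s

2.212


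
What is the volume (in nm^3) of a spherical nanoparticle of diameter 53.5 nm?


Radius r = 53.5/2 = 26.75 nm
Volume V = (4/3) * pi * r^3
V = (4/3) * pi * (26.75)^3
V = 80178.88 nm^3

80178.88


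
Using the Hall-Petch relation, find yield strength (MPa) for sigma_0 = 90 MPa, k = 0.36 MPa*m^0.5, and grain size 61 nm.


d = 61 nm = 6.1e-08 m
sqrt(d) = 0.0002469818
Hall-Petch contribution = k / sqrt(d) = 0.36 / 0.0002469818 = 1457.6 MPa
sigma = sigma_0 + k/sqrt(d) = 90 + 1457.6 = 1547.6 MPa

1547.6


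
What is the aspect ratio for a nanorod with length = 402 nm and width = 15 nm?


Aspect ratio AR = length / diameter
AR = 402 / 15
AR = 26.8

26.8


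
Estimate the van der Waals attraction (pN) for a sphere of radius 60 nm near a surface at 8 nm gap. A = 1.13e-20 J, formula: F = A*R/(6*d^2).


Convert to SI: R = 60 nm = 6e-08 m, d = 8 nm = 8e-09 m
F = A * R / (6 * d^2)
F = 1.13e-20 * 6e-08 / (6 * (8e-09)^2)
F = 1.76563e-12 N = 1.766 pN

1.766


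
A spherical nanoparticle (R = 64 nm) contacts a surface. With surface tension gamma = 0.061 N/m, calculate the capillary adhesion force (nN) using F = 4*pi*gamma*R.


Convert radius: R = 64 nm = 6.4e-08 m
F = 4 * pi * gamma * R
F = 4 * pi * 0.061 * 6.4e-08
F = 4.90591e-08 N = 49.0591 nN

49.0591


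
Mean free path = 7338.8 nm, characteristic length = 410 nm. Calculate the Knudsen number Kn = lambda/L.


Knudsen number Kn = lambda / L
Kn = 7338.8 / 410
Kn = 17.8995

17.8995


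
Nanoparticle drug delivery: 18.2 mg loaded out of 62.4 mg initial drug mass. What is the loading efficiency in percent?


Drug loading efficiency = (drug loaded / drug initial) * 100
DLE = 18.2 / 62.4 * 100
DLE = 0.2917 * 100
DLE = 29.17%

29.17


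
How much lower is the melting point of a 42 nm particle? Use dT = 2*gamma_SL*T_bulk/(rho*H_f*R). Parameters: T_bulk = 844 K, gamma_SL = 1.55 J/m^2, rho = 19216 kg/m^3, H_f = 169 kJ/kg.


Radius R = 42/2 = 21 nm = 2.1e-08 m
Convert H_f = 169 kJ/kg = 169000 J/kg
dT = 2 * gamma_SL * T_bulk / (rho * H_f * R)
dT = 2 * 1.55 * 844 / (19216 * 169000 * 2.1e-08)
dT = 38.4 K

38.4


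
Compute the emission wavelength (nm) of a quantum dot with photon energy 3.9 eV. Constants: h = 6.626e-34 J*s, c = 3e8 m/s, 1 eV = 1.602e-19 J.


Convert energy: E = 3.9 eV = 3.9 * 1.602e-19 = 6.2478e-19 J
lambda = h*c / E = 6.626e-34 * 3e8 / 6.2478e-19
lambda = 3.1816e-07 m = 318.2 nm

318.2


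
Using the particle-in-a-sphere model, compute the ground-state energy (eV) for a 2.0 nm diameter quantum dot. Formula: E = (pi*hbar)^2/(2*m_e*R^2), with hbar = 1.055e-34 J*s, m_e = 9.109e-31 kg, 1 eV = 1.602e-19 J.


Radius R = 2.0/2 = 1 nm = 1e-09 m
E = (pi * 1.055e-34)^2 / (2 * 9.109e-31 * (1e-09)^2)
E(J) = 6.02981e-20
E = E(J) / 1.602e-19 = 0.3764 eV

0.3764


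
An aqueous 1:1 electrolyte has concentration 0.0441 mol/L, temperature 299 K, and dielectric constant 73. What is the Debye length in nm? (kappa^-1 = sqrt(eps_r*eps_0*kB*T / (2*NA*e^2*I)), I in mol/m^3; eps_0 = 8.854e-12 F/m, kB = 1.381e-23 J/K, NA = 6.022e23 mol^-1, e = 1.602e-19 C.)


Ionic strength I = 0.0441 * 1^2 * 1000 = 44.1 mol/m^3
kappa^-1 = sqrt(73 * 8.854e-12 * 1.381e-23 * 299 / (2 * 6.022e23 * (1.602e-19)^2 * 44.1))
kappa^-1 = 1.399 nm

1.399


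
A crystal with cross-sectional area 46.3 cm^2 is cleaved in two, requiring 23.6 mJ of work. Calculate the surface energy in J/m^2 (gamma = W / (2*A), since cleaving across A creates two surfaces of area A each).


Convert: A = 46.3 cm^2 = 0.00463 m^2, W = 23.6 mJ = 0.0236 J
Cleaving exposes two faces of area A, so total new surface = 2*A and gamma = W / (2*A)
gamma = 0.0236 / (2 * 0.00463)
gamma = 2.549 J/m^2

2.549


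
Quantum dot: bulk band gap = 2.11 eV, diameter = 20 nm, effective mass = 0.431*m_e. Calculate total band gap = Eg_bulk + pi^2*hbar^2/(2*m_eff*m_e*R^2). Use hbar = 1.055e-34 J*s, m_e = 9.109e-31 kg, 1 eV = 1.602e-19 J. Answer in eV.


Radius R = 20/2 nm = 1e-08 m
Confinement energy dE = pi^2 * hbar^2 / (2 * m_eff * m_e * R^2)
dE = pi^2 * (1.055e-34)^2 / (2 * 0.431 * 9.109e-31 * (1e-08)^2) J, divided by 1.602e-19 J/eV
dE = 0.0087 eV
Total band gap = E_g(bulk) + dE = 2.11 + 0.0087 = 2.1187 eV

2.1187


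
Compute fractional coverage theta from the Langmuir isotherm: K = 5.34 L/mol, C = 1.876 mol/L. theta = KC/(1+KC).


Langmuir isotherm: theta = K*C / (1 + K*C)
K*C = 5.34 * 1.876 = 10.01784
theta = 10.01784 / (1 + 10.01784) = 10.01784 / 11.01784
theta = 0.9092

0.9092


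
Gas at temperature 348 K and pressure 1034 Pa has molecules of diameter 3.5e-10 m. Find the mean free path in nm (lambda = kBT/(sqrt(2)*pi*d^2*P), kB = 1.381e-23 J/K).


Mean free path: lambda = kB*T / (sqrt(2) * pi * d^2 * P)
lambda = 1.381e-23 * 348 / (sqrt(2) * pi * (3.5e-10)^2 * 1034)
lambda = 8.53987e-06 m
lambda = 8539.87 nm

8539.87


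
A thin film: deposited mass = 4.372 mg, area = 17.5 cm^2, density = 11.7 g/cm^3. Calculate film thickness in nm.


Convert: m = 4.372 mg = 4.3720e-06 kg, A = 17.5 cm^2 = 1.7500e-03 m^2, rho = 11.7 g/cm^3 = 11700 kg/m^3
t = m / (A * rho)
t = 4.3720e-06 / (1.7500e-03 * 11700)
t = 2.1353e-07 m = 213.5 nm

213.5


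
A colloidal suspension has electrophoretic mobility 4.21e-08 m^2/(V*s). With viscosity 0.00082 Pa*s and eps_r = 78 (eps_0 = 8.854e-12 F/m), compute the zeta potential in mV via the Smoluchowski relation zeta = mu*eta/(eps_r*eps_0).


Smoluchowski equation: zeta = mu * eta / (eps_r * eps_0)
zeta = 4.21e-08 * 0.00082 / (78 * 8.854e-12)
zeta = 0.049988 V = 49.99 mV

49.99


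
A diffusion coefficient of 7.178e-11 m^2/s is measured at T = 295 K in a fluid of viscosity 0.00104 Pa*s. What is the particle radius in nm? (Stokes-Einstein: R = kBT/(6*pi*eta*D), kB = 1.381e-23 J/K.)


Stokes-Einstein: R = kB*T / (6*pi*eta*D)
R = 1.381e-23 * 295 / (6 * pi * 0.00104 * 7.178e-11)
R = 2.89519e-09 m = 2.9 nm

2.9


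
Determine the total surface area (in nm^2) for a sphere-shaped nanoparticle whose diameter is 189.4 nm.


Radius r = 189.4/2 = 94.7 nm
Surface area SA = 4 * pi * r^2
SA = 4 * pi * (94.7)^2
SA = 112696.34 nm^2

112696.34


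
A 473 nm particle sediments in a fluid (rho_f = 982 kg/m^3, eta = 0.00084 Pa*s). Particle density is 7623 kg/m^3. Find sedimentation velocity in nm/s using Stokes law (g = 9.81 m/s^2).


Radius R = 473/2 nm = 2.365e-07 m
Density difference = 7623 - 982 = 6641 kg/m^3
v = 2 * R^2 * (rho_p - rho_f) * g / (9 * eta)
v = 2 * (2.365e-07)^2 * 6641 * 9.81 / (9 * 0.00084)
v = 9.63991e-07 m/s = 963.991 nm/s

963.991


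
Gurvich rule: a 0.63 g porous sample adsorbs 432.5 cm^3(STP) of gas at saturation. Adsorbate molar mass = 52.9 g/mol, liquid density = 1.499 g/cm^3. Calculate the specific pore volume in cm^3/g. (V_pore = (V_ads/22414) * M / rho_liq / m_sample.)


Moles adsorbed n = V_ads / 22414 = 432.5 / 22414 = 1.929598e-02 mol
Liquid volume V_liq = n * M / rho_liq = 1.929598e-02 * 52.9 / 1.499 = 0.68096 cm^3
Specific pore volume V_pore = V_liq / m_sample = 0.68096 / 0.63
V_pore = 1.0809 cm^3/g

1.0809


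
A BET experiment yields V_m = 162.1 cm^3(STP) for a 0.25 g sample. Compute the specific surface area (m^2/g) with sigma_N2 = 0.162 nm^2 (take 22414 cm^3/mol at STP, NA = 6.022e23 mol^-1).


Number of moles in monolayer = V_m / 22414 = 162.1 / 22414 = 0.00723209
Number of molecules = moles * NA = 0.00723209 * 6.022e23
SA = molecules * sigma / mass
SA = (162.1 / 22414) * 6.022e23 * 0.162e-18 / 0.25
SA = 2822.1 m^2/g

2822.1


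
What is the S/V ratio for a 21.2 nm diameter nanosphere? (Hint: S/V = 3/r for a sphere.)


Radius r = 21.2/2 = 10.6 nm
S/V = 3 / r = 3 / 10.6
S/V = 0.283 nm^-1

0.283


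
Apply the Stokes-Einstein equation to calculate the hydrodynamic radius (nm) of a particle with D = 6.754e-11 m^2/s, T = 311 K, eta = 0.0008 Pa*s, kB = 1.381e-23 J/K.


Stokes-Einstein: R = kB*T / (6*pi*eta*D)
R = 1.381e-23 * 311 / (6 * pi * 0.0008 * 6.754e-11)
R = 4.21698e-09 m = 4.22 nm

4.22


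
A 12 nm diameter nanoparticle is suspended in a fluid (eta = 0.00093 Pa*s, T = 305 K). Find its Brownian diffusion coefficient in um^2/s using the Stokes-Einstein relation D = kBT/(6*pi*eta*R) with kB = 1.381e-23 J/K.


Radius R = 12/2 = 6 nm = 6e-09 m
D = kB*T / (6*pi*eta*R)
D = 1.381e-23 * 305 / (6 * pi * 0.00093 * 6e-09)
D = 4.00459e-11 m^2/s = 40.046 um^2/s

40.046


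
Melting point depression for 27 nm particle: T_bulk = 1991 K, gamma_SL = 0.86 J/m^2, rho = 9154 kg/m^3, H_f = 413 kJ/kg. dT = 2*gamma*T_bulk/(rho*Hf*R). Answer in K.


Radius R = 27/2 = 13.5 nm = 1.35e-08 m
Convert H_f = 413 kJ/kg = 413000 J/kg
dT = 2 * gamma_SL * T_bulk / (rho * H_f * R)
dT = 2 * 0.86 * 1991 / (9154 * 413000 * 1.35e-08)
dT = 67.1 K

67.1


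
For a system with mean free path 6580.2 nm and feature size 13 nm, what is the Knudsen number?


Knudsen number Kn = lambda / L
Kn = 6580.2 / 13
Kn = 506.1692

506.1692


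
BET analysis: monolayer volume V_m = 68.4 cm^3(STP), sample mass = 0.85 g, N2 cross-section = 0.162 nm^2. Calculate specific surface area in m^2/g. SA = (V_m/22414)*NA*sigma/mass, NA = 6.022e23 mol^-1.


Number of moles in monolayer = V_m / 22414 = 68.4 / 22414 = 0.00305166
Number of molecules = moles * NA = 0.00305166 * 6.022e23
SA = molecules * sigma / mass
SA = (68.4 / 22414) * 6.022e23 * 0.162e-18 / 0.85
SA = 350.2 m^2/g

350.2


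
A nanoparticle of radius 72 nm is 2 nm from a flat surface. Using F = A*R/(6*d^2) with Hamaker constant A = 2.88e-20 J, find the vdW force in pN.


Convert to SI: R = 72 nm = 7.2e-08 m, d = 2 nm = 2e-09 m
F = A * R / (6 * d^2)
F = 2.88e-20 * 7.2e-08 / (6 * (2e-09)^2)
F = 8.64e-11 N = 86.4 pN

86.4


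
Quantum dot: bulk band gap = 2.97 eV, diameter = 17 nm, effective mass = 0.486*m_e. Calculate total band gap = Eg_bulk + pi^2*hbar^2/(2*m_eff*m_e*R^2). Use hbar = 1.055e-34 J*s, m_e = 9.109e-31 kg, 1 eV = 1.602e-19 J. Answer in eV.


Radius R = 17/2 nm = 8.5e-09 m
Confinement energy dE = pi^2 * hbar^2 / (2 * m_eff * m_e * R^2)
dE = pi^2 * (1.055e-34)^2 / (2 * 0.486 * 9.109e-31 * (8.5e-09)^2) J, divided by 1.602e-19 J/eV
dE = 0.0107 eV
Total band gap = E_g(bulk) + dE = 2.97 + 0.0107 = 2.9807 eV

2.9807


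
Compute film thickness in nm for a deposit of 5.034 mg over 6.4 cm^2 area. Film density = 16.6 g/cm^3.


Convert: m = 5.034 mg = 5.0340e-06 kg, A = 6.4 cm^2 = 6.4000e-04 m^2, rho = 16.6 g/cm^3 = 16600 kg/m^3
t = m / (A * rho)
t = 5.0340e-06 / (6.4000e-04 * 16600)
t = 4.7383e-07 m = 473.8 nm

473.8


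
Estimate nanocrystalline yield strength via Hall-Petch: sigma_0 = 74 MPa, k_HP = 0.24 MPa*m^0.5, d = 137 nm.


d = 137 nm = 1.37e-07 m
sqrt(d) = 0.0003701351
Hall-Petch contribution = k / sqrt(d) = 0.24 / 0.0003701351 = 648.4 MPa
sigma = sigma_0 + k/sqrt(d) = 74 + 648.4 = 722.4 MPa

722.4


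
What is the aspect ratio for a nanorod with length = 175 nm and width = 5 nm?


Aspect ratio AR = length / diameter
AR = 175 / 5
AR = 35.0

35.0


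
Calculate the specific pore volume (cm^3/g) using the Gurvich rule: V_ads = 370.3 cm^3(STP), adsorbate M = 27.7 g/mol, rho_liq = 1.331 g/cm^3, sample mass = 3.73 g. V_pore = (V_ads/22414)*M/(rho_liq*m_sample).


Moles adsorbed n = V_ads / 22414 = 370.3 / 22414 = 1.652092e-02 mol
Liquid volume V_liq = n * M / rho_liq = 1.652092e-02 * 27.7 / 1.331 = 0.34382 cm^3
Specific pore volume V_pore = V_liq / m_sample = 0.34382 / 3.73
V_pore = 0.0922 cm^3/g

0.0922


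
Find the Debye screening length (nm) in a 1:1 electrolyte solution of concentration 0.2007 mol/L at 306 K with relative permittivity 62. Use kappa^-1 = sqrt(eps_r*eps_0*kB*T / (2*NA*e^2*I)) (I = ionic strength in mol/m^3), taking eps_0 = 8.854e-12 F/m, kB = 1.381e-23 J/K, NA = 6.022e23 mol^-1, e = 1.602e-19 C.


Ionic strength I = 0.2007 * 1^2 * 1000 = 200.7 mol/m^3
kappa^-1 = sqrt(62 * 8.854e-12 * 1.381e-23 * 306 / (2 * 6.022e23 * (1.602e-19)^2 * 200.7))
kappa^-1 = 0.612 nm

0.612


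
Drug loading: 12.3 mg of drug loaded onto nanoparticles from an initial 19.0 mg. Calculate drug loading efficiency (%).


Drug loading efficiency = (drug loaded / drug initial) * 100
DLE = 12.3 / 19.0 * 100
DLE = 0.6474 * 100
DLE = 64.74%

64.74


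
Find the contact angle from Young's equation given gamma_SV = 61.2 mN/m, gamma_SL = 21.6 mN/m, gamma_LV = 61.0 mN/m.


cos(theta) = (gamma_SV - gamma_SL) / gamma_LV
cos(theta) = (61.2 - 21.6) / 61.0
cos(theta) = 0.64918
theta = arccos(0.64918) = 49.52 degrees

49.52


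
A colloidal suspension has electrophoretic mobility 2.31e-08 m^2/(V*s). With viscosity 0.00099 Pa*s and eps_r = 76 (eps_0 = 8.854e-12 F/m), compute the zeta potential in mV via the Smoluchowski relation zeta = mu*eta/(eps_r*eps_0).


Smoluchowski equation: zeta = mu * eta / (eps_r * eps_0)
zeta = 2.31e-08 * 0.00099 / (76 * 8.854e-12)
zeta = 0.033986 V = 33.99 mV

33.99


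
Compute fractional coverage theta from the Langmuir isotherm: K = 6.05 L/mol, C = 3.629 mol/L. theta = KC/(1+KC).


Langmuir isotherm: theta = K*C / (1 + K*C)
K*C = 6.05 * 3.629 = 21.95545
theta = 21.95545 / (1 + 21.95545) = 21.95545 / 22.95545
theta = 0.9564

0.9564


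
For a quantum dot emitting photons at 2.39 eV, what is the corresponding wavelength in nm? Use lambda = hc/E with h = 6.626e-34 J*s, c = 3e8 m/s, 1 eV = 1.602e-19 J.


Convert energy: E = 2.39 eV = 2.39 * 1.602e-19 = 3.82878e-19 J
lambda = h*c / E = 6.626e-34 * 3e8 / 3.82878e-19
lambda = 5.19173e-07 m = 519.2 nm

519.2


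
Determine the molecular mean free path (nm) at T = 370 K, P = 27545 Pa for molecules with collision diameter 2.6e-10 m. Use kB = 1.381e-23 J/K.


Mean free path: lambda = kB*T / (sqrt(2) * pi * d^2 * P)
lambda = 1.381e-23 * 370 / (sqrt(2) * pi * (2.6e-10)^2 * 27545)
lambda = 6.17648e-07 m
lambda = 617.65 nm

617.65


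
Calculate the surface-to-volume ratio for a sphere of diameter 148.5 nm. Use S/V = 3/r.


Radius r = 148.5/2 = 74.25 nm
S/V = 3 / r = 3 / 74.25
S/V = 0.0404 nm^-1

0.0404


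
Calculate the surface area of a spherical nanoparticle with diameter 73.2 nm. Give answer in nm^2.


Radius r = 73.2/2 = 36.6 nm
Surface area SA = 4 * pi * r^2
SA = 4 * pi * (36.6)^2
SA = 16833.41 nm^2

16833.41


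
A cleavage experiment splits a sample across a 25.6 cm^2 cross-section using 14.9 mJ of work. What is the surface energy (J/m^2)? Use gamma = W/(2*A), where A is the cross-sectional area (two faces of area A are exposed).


Convert: A = 25.6 cm^2 = 0.00256 m^2, W = 14.9 mJ = 0.0149 J
Cleaving exposes two faces of area A, so total new surface = 2*A and gamma = W / (2*A)
gamma = 0.0149 / (2 * 0.00256)
gamma = 2.91 J/m^2

2.91


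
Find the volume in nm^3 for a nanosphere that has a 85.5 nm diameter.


Radius r = 85.5/2 = 42.75 nm
Volume V = (4/3) * pi * r^3
V = (4/3) * pi * (42.75)^3
V = 327263.04 nm^3

327263.04


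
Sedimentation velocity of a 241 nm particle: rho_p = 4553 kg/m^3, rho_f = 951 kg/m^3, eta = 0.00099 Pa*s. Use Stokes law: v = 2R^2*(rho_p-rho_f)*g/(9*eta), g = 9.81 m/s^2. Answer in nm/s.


Radius R = 241/2 nm = 1.205e-07 m
Density difference = 4553 - 951 = 3602 kg/m^3
v = 2 * R^2 * (rho_p - rho_f) * g / (9 * eta)
v = 2 * (1.205e-07)^2 * 3602 * 9.81 / (9 * 0.00099)
v = 1.1517e-07 m/s = 115.1699 nm/s

115.1699


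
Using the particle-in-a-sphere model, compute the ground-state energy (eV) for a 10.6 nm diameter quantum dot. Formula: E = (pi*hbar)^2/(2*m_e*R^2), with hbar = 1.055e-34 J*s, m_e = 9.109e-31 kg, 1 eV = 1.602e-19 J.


Radius R = 10.6/2 = 5.3 nm = 5.3e-09 m
E = (pi * 1.055e-34)^2 / (2 * 9.109e-31 * (5.3e-09)^2)
E(J) = 2.14661e-21
E = E(J) / 1.602e-19 = 0.0134 eV

0.0134


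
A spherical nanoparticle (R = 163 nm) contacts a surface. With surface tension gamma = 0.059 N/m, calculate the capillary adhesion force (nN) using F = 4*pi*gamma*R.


Convert radius: R = 163 nm = 1.63e-07 m
F = 4 * pi * gamma * R
F = 4 * pi * 0.059 * 1.63e-07
F = 1.20851e-07 N = 120.8508 nN

120.8508


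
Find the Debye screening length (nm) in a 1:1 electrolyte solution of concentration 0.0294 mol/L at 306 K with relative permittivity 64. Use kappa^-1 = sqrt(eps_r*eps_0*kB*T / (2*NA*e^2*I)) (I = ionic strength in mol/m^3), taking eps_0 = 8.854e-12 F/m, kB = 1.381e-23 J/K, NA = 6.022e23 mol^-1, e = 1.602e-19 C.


Ionic strength I = 0.0294 * 1^2 * 1000 = 29.4 mol/m^3
kappa^-1 = sqrt(64 * 8.854e-12 * 1.381e-23 * 306 / (2 * 6.022e23 * (1.602e-19)^2 * 29.4))
kappa^-1 = 1.623 nm

1.623


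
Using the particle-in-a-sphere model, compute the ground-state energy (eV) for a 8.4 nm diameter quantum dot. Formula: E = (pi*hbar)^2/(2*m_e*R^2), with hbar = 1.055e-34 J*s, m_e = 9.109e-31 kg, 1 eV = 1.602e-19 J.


Radius R = 8.4/2 = 4.2 nm = 4.2e-09 m
E = (pi * 1.055e-34)^2 / (2 * 9.109e-31 * (4.2e-09)^2)
E(J) = 3.41826e-21
E = E(J) / 1.602e-19 = 0.0213 eV

0.0213


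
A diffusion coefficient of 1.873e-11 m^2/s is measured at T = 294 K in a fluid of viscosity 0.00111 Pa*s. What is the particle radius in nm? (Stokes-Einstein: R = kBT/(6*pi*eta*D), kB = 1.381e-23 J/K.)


Stokes-Einstein: R = kB*T / (6*pi*eta*D)
R = 1.381e-23 * 294 / (6 * pi * 0.00111 * 1.873e-11)
R = 1.03605e-08 m = 10.36 nm

10.36


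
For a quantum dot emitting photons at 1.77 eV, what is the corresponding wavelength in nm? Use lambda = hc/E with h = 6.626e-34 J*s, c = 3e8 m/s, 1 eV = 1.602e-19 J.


Convert energy: E = 1.77 eV = 1.77 * 1.602e-19 = 2.83554e-19 J
lambda = h*c / E = 6.626e-34 * 3e8 / 2.83554e-19
lambda = 7.0103e-07 m = 701.0 nm

701.0


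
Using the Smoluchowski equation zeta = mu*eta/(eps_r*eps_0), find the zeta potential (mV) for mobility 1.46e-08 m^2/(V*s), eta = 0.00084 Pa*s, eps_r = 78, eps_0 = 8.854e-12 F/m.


Smoluchowski equation: zeta = mu * eta / (eps_r * eps_0)
zeta = 1.46e-08 * 0.00084 / (78 * 8.854e-12)
zeta = 0.017758 V = 17.76 mV

17.76


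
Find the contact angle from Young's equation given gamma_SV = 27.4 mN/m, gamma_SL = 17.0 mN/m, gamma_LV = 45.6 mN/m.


cos(theta) = (gamma_SV - gamma_SL) / gamma_LV
cos(theta) = (27.4 - 17.0) / 45.6
cos(theta) = 0.22807
theta = arccos(0.22807) = 76.82 degrees

76.82


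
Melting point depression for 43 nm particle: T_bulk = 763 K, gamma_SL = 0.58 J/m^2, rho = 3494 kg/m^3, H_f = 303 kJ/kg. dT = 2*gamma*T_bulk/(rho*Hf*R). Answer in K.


Radius R = 43/2 = 21.5 nm = 2.15e-08 m
Convert H_f = 303 kJ/kg = 303000 J/kg
dT = 2 * gamma_SL * T_bulk / (rho * H_f * R)
dT = 2 * 0.58 * 763 / (3494 * 303000 * 2.15e-08)
dT = 38.9 K

38.9


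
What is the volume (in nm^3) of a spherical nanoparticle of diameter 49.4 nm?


Radius r = 49.4/2 = 24.7 nm
Volume V = (4/3) * pi * r^3
V = (4/3) * pi * (24.7)^3
V = 63121.81 nm^3

63121.81


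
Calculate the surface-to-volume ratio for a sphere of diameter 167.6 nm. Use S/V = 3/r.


Radius r = 167.6/2 = 83.8 nm
S/V = 3 / r = 3 / 83.8
S/V = 0.0358 nm^-1

0.0358


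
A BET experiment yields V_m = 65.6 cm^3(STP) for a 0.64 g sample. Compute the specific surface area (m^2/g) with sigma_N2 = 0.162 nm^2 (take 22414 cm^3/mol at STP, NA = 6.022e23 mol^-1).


Number of moles in monolayer = V_m / 22414 = 65.6 / 22414 = 0.00292674
Number of molecules = moles * NA = 0.00292674 * 6.022e23
SA = molecules * sigma / mass
SA = (65.6 / 22414) * 6.022e23 * 0.162e-18 / 0.64
SA = 446.1 m^2/g

446.1


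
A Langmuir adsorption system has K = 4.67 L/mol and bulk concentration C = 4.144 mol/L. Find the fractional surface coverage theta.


Langmuir isotherm: theta = K*C / (1 + K*C)
K*C = 4.67 * 4.144 = 19.35248
theta = 19.35248 / (1 + 19.35248) = 19.35248 / 20.35248
theta = 0.9509

0.9509


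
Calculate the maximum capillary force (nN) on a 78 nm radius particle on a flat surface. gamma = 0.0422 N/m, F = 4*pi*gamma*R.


Convert radius: R = 78 nm = 7.8e-08 m
F = 4 * pi * gamma * R
F = 4 * pi * 0.0422 * 7.8e-08
F = 4.13635e-08 N = 41.3635 nN

41.3635


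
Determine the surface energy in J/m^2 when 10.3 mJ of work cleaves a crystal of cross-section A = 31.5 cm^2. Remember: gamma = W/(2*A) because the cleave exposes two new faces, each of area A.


Convert: A = 31.5 cm^2 = 0.00315 m^2, W = 10.3 mJ = 0.0103 J
Cleaving exposes two faces of area A, so total new surface = 2*A and gamma = W / (2*A)
gamma = 0.0103 / (2 * 0.00315)
gamma = 1.635 J/m^2

1.635


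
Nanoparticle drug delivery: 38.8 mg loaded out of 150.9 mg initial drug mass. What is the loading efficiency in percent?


Drug loading efficiency = (drug loaded / drug initial) * 100
DLE = 38.8 / 150.9 * 100
DLE = 0.2571 * 100
DLE = 25.71%

25.71


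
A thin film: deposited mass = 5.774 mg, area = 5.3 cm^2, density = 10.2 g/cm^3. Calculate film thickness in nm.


Convert: m = 5.774 mg = 5.7740e-06 kg, A = 5.3 cm^2 = 5.3000e-04 m^2, rho = 10.2 g/cm^3 = 10200 kg/m^3
t = m / (A * rho)
t = 5.7740e-06 / (5.3000e-04 * 10200)
t = 1.0681e-06 m = 1068.1 nm

1068.1


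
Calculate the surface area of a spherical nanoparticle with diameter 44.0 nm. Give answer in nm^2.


Radius r = 44.0/2 = 22 nm
Surface area SA = 4 * pi * r^2
SA = 4 * pi * (22)^2
SA = 6082.12 nm^2

6082.12


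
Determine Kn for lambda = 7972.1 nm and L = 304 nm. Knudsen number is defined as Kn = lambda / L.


Knudsen number Kn = lambda / L
Kn = 7972.1 / 304
Kn = 26.224

26.224


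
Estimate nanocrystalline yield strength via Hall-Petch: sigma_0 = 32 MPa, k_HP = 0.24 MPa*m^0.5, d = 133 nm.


d = 133 nm = 1.33e-07 m
sqrt(d) = 0.0003646917
Hall-Petch contribution = k / sqrt(d) = 0.24 / 0.0003646917 = 658.1 MPa
sigma = sigma_0 + k/sqrt(d) = 32 + 658.1 = 690.1 MPa

690.1


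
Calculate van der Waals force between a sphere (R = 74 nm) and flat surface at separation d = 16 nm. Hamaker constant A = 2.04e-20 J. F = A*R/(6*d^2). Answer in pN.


Convert to SI: R = 74 nm = 7.4e-08 m, d = 16 nm = 1.6e-08 m
F = A * R / (6 * d^2)
F = 2.04e-20 * 7.4e-08 / (6 * (1.6e-08)^2)
F = 9.82812e-13 N = 0.983 pN

0.983


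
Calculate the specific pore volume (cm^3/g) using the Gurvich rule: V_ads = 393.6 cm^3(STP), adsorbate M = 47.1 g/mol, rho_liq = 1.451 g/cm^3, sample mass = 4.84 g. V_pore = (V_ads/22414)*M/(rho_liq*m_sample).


Moles adsorbed n = V_ads / 22414 = 393.6 / 22414 = 1.756045e-02 mol
Liquid volume V_liq = n * M / rho_liq = 1.756045e-02 * 47.1 / 1.451 = 0.57002 cm^3
Specific pore volume V_pore = V_liq / m_sample = 0.57002 / 4.84
V_pore = 0.1178 cm^3/g

0.1178


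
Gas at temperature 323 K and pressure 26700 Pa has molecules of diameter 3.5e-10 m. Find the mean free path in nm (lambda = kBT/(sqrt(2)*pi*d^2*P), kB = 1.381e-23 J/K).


Mean free path: lambda = kB*T / (sqrt(2) * pi * d^2 * P)
lambda = 1.381e-23 * 323 / (sqrt(2) * pi * (3.5e-10)^2 * 26700)
lambda = 3.06962e-07 m
lambda = 306.96 nm

306.96


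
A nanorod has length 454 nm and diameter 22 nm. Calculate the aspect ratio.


Aspect ratio AR = length / diameter
AR = 454 / 22
AR = 20.64

20.64


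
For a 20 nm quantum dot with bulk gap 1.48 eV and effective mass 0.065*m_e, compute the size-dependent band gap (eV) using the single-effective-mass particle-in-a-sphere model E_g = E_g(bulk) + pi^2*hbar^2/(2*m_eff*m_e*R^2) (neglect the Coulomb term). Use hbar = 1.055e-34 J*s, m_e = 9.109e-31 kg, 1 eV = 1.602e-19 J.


Radius R = 20/2 nm = 1e-08 m
Confinement energy dE = pi^2 * hbar^2 / (2 * m_eff * m_e * R^2)
dE = pi^2 * (1.055e-34)^2 / (2 * 0.065 * 9.109e-31 * (1e-08)^2) J, divided by 1.602e-19 J/eV
dE = 0.0579 eV
Total band gap = E_g(bulk) + dE = 1.48 + 0.0579 = 1.5379 eV

1.5379


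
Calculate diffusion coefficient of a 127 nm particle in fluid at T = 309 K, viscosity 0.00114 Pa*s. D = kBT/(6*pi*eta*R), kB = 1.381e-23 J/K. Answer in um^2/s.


Radius R = 127/2 = 63.5 nm = 6.35e-08 m
D = kB*T / (6*pi*eta*R)
D = 1.381e-23 * 309 / (6 * pi * 0.00114 * 6.35e-08)
D = 3.12732e-12 m^2/s = 3.127 um^2/s

3.127


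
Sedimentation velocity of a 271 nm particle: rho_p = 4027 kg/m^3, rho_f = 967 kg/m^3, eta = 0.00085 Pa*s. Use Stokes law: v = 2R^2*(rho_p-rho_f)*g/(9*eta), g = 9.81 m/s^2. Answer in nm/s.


Radius R = 271/2 nm = 1.355e-07 m
Density difference = 4027 - 967 = 3060 kg/m^3
v = 2 * R^2 * (rho_p - rho_f) * g / (9 * eta)
v = 2 * (1.355e-07)^2 * 3060 * 9.81 / (9 * 0.00085)
v = 1.44091e-07 m/s = 144.0912 nm/s

144.0912


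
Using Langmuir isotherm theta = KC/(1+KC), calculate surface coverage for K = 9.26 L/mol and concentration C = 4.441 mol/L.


Langmuir isotherm: theta = K*C / (1 + K*C)
K*C = 9.26 * 4.441 = 41.12366
theta = 41.12366 / (1 + 41.12366) = 41.12366 / 42.12366
theta = 0.9763

0.9763


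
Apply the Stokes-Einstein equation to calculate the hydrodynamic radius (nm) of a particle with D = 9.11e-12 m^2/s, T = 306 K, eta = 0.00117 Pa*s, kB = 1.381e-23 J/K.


Stokes-Einstein: R = kB*T / (6*pi*eta*D)
R = 1.381e-23 * 306 / (6 * pi * 0.00117 * 9.11e-12)
R = 2.10334e-08 m = 21.03 nm

21.03


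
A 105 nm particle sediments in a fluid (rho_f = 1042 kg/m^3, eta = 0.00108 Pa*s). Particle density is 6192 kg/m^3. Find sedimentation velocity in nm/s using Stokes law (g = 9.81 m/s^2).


Radius R = 105/2 nm = 5.25e-08 m
Density difference = 6192 - 1042 = 5150 kg/m^3
v = 2 * R^2 * (rho_p - rho_f) * g / (9 * eta)
v = 2 * (5.25e-08)^2 * 5150 * 9.81 / (9 * 0.00108)
v = 2.86522e-08 m/s = 28.6522 nm/s

28.6522
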